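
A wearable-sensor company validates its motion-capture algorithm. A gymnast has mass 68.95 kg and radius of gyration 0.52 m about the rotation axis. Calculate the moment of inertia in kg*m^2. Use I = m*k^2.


I = m * k^2
I = 68.95 * 0.52^2
I = 68.95 * 0.2704 = 18.6441 kg*m^2

18.6441 kg*m^2


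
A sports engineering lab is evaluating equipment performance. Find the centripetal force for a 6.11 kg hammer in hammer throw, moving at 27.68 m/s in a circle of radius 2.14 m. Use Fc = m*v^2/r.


Fc = m * v^2 / r
v^2 = 27.68^2 = 766.1824
Fc = 6.11 * 766.1824 / 2.14
Fc = 4681.3745 / 2.14 = 2187.5582 N

2187.5582 N


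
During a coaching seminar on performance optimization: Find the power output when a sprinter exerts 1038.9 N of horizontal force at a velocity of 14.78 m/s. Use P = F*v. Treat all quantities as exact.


P = F * v
P = 1038.9 * 14.78
P = 15354.942 W

15354.942 W


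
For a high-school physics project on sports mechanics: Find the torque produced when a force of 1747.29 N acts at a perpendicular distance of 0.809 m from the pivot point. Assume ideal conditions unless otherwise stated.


tau = F * d
tau = 1747.29 * 0.809
tau = 1413.5576 N*m

1413.5576 N*m


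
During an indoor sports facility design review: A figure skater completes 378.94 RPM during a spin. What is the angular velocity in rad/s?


omega = RPM * 2 * pi / 60
omega = 378.94 * 2 * 3.14159 / 60
omega = 2380.9502 / 60 = 39.6825 rad/s

39.6825 rad/s


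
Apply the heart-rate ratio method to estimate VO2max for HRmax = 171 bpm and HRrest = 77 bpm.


VO2max = 15.3 * HRmax / HRrest
VO2max = 15.3 * 171 / 77
VO2max = 2616.3 / 77 = 33.9779 mL/kg/min

33.9779 mL/kg/min


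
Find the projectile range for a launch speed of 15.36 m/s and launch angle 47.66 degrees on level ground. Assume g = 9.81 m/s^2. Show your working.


R = v^2 * sin(2*theta) / g
Convert angle to radians: theta = 47.66 deg = 0.8318 rad
sin(2*theta) = sin(1.6636) = 0.9957
R = 15.36^2 * 0.9957 / 9.81
R = 235.9296 * 0.9957 / 9.81 = 23.9463 m

23.9463 m


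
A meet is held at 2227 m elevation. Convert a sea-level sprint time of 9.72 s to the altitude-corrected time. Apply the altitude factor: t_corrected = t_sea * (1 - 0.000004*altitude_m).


Correction factor = 1 - 0.000004 * 2227 = 0.991092
t_corrected = t_sea * factor = 9.72 * 0.991092
t_corrected = 9.6334 s

9.6334 s


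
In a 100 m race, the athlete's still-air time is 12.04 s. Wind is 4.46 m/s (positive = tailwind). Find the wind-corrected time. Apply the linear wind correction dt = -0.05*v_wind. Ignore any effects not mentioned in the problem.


dt = -0.05 * v_wind = -0.05 * 4.46 = -0.223 s
t_corrected = t_still + dt = 12.04 + (-0.223)
t_corrected = 11.817 s

11.817 s


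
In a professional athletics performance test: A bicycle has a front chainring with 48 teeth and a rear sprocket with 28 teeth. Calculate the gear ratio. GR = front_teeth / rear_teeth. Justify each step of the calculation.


GR = front_teeth / rear_teeth
GR = 48 / 28
GR = 1.7143

1.7143


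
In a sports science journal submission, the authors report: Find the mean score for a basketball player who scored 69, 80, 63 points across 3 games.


Average = sum / n
Sum = 212
Average = 212 / 3 = 70.6667

70.6667


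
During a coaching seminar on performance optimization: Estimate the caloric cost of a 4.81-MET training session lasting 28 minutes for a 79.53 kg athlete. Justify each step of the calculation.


kcal = MET * mass * time_hr
Convert time: 28 min = 0.4667 hr
kcal = 4.81 * 79.53 * 0.4667
kcal = 178.5183 kcal

178.5183 kcal


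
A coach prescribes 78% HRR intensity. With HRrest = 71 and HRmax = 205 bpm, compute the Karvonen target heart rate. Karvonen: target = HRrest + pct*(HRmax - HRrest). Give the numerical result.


Target = HRrest + pct*(HRmax - HRrest)
Heart rate reserve = HRmax - HRrest = 205 - 71 = 134 bpm
Fraction = 78% = 0.78
Target = 71 + 0.78 * 134
Target = 71 + 104.52 = 175.52 bpm

175.52 bpm


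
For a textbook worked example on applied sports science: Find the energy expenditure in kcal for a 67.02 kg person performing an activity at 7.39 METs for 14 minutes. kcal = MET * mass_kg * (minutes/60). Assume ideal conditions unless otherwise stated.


kcal = MET * mass * time_hr
Convert time: 14 min = 0.2333 hr
kcal = 7.39 * 67.02 * 0.2333
kcal = 115.5648 kcal

115.5648 kcal


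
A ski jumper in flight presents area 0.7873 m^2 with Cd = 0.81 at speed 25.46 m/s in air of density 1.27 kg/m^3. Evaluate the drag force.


Fd = 0.5 * Cd * rho * A * v^2
Fd = 0.5 * 0.81 * 1.27 * 0.7873 * 25.46^2
v^2 = 648.2116
Fd = 0.5 * 0.81 * 1.27 * 0.7873 * 648.2116 = 262.4918 N

262.4918 N


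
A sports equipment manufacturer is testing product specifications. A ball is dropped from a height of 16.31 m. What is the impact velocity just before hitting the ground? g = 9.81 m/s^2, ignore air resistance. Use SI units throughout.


v = sqrt(2 * g * h)
v = sqrt(2 * 9.81 * 16.31)
v = sqrt(320.0022) = 17.8886 m/s

17.8886 m/s


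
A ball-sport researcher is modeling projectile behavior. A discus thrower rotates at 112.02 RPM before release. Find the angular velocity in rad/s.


omega = RPM * 2 * pi / 60
omega = 112.02 * 2 * 3.14159 / 60
omega = 703.8424 / 60 = 11.7307 rad/s

11.7307 rad/s


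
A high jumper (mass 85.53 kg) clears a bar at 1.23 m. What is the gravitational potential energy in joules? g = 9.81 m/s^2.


PE = m * g * h
PE = 85.53 * 9.81 * 1.23
PE = 839.0493 * 1.23 = 1032.0306 J

1032.0306 J


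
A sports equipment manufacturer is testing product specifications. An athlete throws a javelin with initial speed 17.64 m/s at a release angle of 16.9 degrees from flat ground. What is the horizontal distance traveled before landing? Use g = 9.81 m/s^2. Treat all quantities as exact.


R = v^2 * sin(2*theta) / g
Convert angle to radians: theta = 16.9 deg = 0.295 rad
sin(2*theta) = sin(0.5899) = 0.5563
R = 17.64^2 * 0.5563 / 9.81
R = 311.1696 * 0.5563 / 9.81 = 17.6455 m

17.6455 m


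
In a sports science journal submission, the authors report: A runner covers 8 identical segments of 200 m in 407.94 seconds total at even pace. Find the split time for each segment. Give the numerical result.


Split time = total_time / n_laps = 407.94 / 8
Split time = 50.9925 s per lap

50.9925 s


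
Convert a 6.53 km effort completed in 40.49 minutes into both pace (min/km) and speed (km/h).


Pace = time / distance = 40.49 min / 6.53 km = 6.2006 min/km
Speed = distance / time_in_hours = 6.53 / 0.6748 hr
Speed = 9.6765 km/h

6.2006 min/km, 9.6765 km/h


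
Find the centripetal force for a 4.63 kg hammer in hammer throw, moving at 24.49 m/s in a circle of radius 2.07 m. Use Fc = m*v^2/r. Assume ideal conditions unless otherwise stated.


Fc = m * v^2 / r
v^2 = 24.49^2 = 599.7601
Fc = 4.63 * 599.7601 / 2.07
Fc = 2776.8893 / 2.07 = 1341.4924 N

1341.4924 N


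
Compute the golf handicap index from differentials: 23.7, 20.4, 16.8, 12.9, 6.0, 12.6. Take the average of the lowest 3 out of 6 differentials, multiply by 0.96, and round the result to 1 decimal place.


All differentials: 23.7, 20.4, 16.8, 12.9, 6.0, 12.6
Sorted: 6.0, 12.6, 12.9, 16.8, 20.4, 23.7
Best 3: 6.0, 12.6, 12.9
Average of best = 31.5 / 3 = 10.5
Raw index = 10.5 * 0.96 = 10.08
Handicap index = round(10.08, 1) = 10.1

10.1


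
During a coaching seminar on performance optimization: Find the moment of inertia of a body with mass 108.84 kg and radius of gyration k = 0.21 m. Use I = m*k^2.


I = m * k^2
I = 108.84 * 0.21^2
I = 108.84 * 0.0441 = 4.7998 kg*m^2

4.7998 kg*m^2


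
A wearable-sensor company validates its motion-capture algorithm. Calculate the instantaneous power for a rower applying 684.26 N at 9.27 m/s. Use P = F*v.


P = F * v
P = 684.26 * 9.27
P = 6343.0902 W

6343.0902 W


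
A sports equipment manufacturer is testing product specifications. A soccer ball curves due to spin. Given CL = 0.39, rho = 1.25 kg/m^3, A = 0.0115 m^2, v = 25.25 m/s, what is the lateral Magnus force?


FM = 0.5 * CL * rho * A * v^2
FM = 0.5 * 0.39 * 1.25 * 0.0115 * 25.25^2
v^2 = 637.5625
FM = 0.5 * 0.39 * 1.25 * 0.0115 * 637.5625 = 1.7872 N

1.7872 N


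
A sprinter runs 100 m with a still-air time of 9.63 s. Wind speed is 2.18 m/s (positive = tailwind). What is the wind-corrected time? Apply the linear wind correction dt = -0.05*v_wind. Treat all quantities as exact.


dt = -0.05 * v_wind = -0.05 * 2.18 = -0.109 s
t_corrected = t_still + dt = 9.63 + (-0.109)
t_corrected = 9.521 s

9.521 s


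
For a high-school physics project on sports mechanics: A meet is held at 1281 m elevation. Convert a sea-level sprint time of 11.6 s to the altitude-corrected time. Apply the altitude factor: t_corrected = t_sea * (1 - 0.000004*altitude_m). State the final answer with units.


Correction factor = 1 - 0.000004 * 1281 = 0.994876
t_corrected = t_sea * factor = 11.6 * 0.994876
t_corrected = 11.5406 s

11.5406 s


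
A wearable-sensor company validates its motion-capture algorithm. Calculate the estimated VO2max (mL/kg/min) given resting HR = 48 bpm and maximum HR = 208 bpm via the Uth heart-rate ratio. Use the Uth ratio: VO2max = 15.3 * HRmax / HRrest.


VO2max = 15.3 * HRmax / HRrest
VO2max = 15.3 * 208 / 48
VO2max = 3182.4 / 48 = 66.3 mL/kg/min

66.3 mL/kg/min


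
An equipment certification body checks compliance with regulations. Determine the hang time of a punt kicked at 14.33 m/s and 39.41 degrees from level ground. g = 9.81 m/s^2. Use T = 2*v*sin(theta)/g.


T = 2*v*sin(theta)/g
sin(theta) = sin(39.41 deg) = 0.6349
T = 2*14.33*0.6349 / 9.81
T = 18.1952 / 9.81 = 1.8548 s

1.8548 s


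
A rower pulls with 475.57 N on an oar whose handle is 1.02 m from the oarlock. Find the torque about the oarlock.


tau = F * d
tau = 475.57 * 1.02
tau = 485.0814 N*m

485.0814 N*m


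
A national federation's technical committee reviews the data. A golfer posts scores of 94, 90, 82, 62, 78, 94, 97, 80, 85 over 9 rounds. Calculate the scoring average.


Average = sum / n
Sum = 762
Average = 762 / 9 = 84.6667

84.6667


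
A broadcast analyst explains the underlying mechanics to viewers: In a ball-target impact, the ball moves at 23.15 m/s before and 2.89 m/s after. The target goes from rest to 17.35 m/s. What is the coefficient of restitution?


e = (v2_after - v1_after) / (v1_before - v2_before)
Numerator = 17.35 - 2.89 = 14.46
Denominator = 23.15 - 0 = 23.15
e = 14.46 / 23.15 = 0.6246

0.6246


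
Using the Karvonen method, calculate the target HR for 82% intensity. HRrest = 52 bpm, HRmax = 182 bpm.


Target = HRrest + pct*(HRmax - HRrest)
Heart rate reserve = HRmax - HRrest = 182 - 52 = 130 bpm
Fraction = 82% = 0.82
Target = 52 + 0.82 * 130
Target = 52 + 106.6 = 158.6 bpm

158.6 bpm


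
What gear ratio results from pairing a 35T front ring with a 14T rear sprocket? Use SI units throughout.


GR = front_teeth / rear_teeth
GR = 35 / 14
GR = 2.5

2.5


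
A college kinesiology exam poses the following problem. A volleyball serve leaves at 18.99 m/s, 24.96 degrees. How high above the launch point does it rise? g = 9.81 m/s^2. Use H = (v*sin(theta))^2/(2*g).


H = (v*sin(theta))^2 / (2*g)
vy = v*sin(theta) = 18.99 * sin(24.96 deg) = 8.0135 m/s
H = vy^2 / (2*g) = 64.2162 / (2*9.81)
H = 64.2162 / 19.62 = 3.273 m

3.273 m


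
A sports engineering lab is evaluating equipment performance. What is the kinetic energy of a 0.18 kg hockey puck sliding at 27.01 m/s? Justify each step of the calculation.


KE = 0.5 * m * v^2
KE = 0.5 * 0.18 * 27.01^2
KE = 0.5 * 0.18 * 729.5401 = 65.6586 J

65.6586 J


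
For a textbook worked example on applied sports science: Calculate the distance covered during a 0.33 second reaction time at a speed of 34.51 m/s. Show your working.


d = v * t
d = 34.51 * 0.33
d = 11.3883 m

11.3883 m


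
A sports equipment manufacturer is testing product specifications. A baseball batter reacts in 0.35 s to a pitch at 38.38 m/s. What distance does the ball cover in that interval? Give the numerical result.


d = v * t
d = 38.38 * 0.35
d = 13.433 m

13.433 m


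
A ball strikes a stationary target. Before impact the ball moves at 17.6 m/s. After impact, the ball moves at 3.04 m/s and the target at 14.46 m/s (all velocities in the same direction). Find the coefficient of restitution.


e = (v2_after - v1_after) / (v1_before - v2_before)
Numerator = 14.46 - 3.04 = 11.42
Denominator = 17.6 - 0 = 17.6
e = 11.42 / 17.6 = 0.6489

0.6489


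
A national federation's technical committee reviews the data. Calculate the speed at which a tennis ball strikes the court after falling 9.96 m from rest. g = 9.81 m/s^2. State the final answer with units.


v = sqrt(2 * g * h)
v = sqrt(2 * 9.81 * 9.96)
v = sqrt(195.4152) = 13.9791 m/s

13.9791 m/s


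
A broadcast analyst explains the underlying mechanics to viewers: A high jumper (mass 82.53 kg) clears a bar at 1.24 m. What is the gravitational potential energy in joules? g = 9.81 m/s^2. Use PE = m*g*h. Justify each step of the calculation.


PE = m * g * h
PE = 82.53 * 9.81 * 1.24
PE = 809.6193 * 1.24 = 1003.9279 J

1003.9279 J


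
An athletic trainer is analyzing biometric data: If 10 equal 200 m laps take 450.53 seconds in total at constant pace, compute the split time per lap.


Split time = total_time / n_laps = 450.53 / 10
Split time = 45.053 s per lap

45.053 s


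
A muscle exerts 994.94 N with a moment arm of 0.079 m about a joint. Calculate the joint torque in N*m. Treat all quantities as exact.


tau = F * d
tau = 994.94 * 0.079
tau = 78.6003 N*m

78.6003 N*m


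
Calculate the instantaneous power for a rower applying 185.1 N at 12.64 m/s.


P = F * v
P = 185.1 * 12.64
P = 2339.664 W

2339.664 W


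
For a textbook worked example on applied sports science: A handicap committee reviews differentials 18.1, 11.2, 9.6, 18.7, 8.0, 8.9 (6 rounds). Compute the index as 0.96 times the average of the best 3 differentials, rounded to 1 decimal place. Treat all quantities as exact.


All differentials: 18.1, 11.2, 9.6, 18.7, 8.0, 8.9
Sorted: 8.0, 8.9, 9.6, 11.2, 18.1, 18.7
Best 3: 8.0, 8.9, 9.6
Average of best = 26.5 / 3 = 8.8333
Raw index = 8.8333 * 0.96 = 8.48
Handicap index = round(8.48, 1) = 8.5

8.5


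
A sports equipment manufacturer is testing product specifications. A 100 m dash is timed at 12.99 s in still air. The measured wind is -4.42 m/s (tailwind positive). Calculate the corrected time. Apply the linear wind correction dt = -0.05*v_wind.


dt = -0.05 * v_wind = -0.05 * -4.42 = 0.221 s
t_corrected = t_still + dt = 12.99 + (0.221)
t_corrected = 13.211 s

13.211 s


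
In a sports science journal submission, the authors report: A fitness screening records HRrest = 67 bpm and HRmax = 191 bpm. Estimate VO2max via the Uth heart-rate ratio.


VO2max = 15.3 * HRmax / HRrest
VO2max = 15.3 * 191 / 67
VO2max = 2922.3 / 67 = 43.6164 mL/kg/min

43.6164 mL/kg/min


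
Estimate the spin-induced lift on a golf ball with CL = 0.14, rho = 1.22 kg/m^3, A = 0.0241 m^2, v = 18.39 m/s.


FM = 0.5 * CL * rho * A * v^2
FM = 0.5 * 0.14 * 1.22 * 0.0241 * 18.39^2
v^2 = 338.1921
FM = 0.5 * 0.14 * 1.22 * 0.0241 * 338.1921 = 0.696 N

0.696 N


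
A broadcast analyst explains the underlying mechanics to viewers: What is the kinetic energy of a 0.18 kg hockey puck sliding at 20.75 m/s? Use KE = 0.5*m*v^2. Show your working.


KE = 0.5 * m * v^2
KE = 0.5 * 0.18 * 20.75^2
KE = 0.5 * 0.18 * 430.5625 = 38.7506 J

38.7506 J


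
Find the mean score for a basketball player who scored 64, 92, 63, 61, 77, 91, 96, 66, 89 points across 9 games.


Average = sum / n
Sum = 699
Average = 699 / 9 = 77.6667

77.6667


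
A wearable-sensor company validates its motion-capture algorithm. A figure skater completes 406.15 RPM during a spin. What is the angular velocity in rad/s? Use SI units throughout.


omega = RPM * 2 * pi / 60
omega = 406.15 * 2 * 3.14159 / 60
omega = 2551.9157 / 60 = 42.5319 rad/s

42.5319 rad/s


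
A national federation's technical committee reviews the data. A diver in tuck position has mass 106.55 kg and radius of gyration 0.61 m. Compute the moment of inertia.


I = m * k^2
I = 106.55 * 0.61^2
I = 106.55 * 0.3721 = 39.6473 kg*m^2

39.6473 kg*m^2


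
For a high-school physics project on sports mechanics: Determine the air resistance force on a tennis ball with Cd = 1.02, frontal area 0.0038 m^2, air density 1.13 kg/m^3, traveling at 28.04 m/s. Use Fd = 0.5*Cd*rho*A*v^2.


Fd = 0.5 * Cd * rho * A * v^2
Fd = 0.5 * 1.02 * 1.13 * 0.0038 * 28.04^2
v^2 = 786.2416
Fd = 0.5 * 1.02 * 1.13 * 0.0038 * 786.2416 = 1.7218 N

1.7218 N


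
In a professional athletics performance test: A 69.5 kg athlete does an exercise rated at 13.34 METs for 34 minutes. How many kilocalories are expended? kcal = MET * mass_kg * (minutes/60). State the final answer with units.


kcal = MET * mass * time_hr
Convert time: 34 min = 0.5667 hr
kcal = 13.34 * 69.5 * 0.5667
kcal = 525.3737 kcal

525.3737 kcal


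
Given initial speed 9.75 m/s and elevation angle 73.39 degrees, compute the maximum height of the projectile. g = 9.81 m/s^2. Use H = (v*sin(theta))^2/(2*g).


H = (v*sin(theta))^2 / (2*g)
vy = v*sin(theta) = 9.75 * sin(73.39 deg) = 9.3432 m/s
H = vy^2 / (2*g) = 87.2946 / (2*9.81)
H = 87.2946 / 19.62 = 4.4493 m

4.4493 m


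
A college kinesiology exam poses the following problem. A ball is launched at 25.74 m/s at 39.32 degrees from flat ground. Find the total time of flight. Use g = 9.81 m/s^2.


T = 2*v*sin(theta)/g
sin(theta) = sin(39.32 deg) = 0.6337
T = 2*25.74*0.6337 / 9.81
T = 32.6204 / 9.81 = 3.3252 s

3.3252 s


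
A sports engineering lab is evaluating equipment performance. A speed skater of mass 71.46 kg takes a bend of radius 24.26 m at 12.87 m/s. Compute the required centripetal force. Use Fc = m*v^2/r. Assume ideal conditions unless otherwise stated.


Fc = m * v^2 / r
v^2 = 12.87^2 = 165.6369
Fc = 71.46 * 165.6369 / 24.26
Fc = 11836.4129 / 24.26 = 487.8983 N

487.8983 N


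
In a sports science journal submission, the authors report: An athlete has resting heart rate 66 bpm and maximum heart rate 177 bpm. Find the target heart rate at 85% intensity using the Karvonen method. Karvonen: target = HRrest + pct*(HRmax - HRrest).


Target = HRrest + pct*(HRmax - HRrest)
Heart rate reserve = HRmax - HRrest = 177 - 66 = 111 bpm
Fraction = 85% = 0.85
Target = 66 + 0.85 * 111
Target = 66 + 94.35 = 160.35 bpm

160.35 bpm


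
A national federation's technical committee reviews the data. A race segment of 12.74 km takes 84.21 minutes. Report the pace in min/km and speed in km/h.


Pace = time / distance = 84.21 min / 12.74 km = 6.6099 min/km
Speed = distance / time_in_hours = 12.74 / 1.4035 hr
Speed = 9.0773 km/h

6.6099 min/km, 9.0773 km/h


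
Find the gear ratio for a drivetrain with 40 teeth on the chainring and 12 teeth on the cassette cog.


GR = front_teeth / rear_teeth
GR = 40 / 12
GR = 3.3333

3.3333


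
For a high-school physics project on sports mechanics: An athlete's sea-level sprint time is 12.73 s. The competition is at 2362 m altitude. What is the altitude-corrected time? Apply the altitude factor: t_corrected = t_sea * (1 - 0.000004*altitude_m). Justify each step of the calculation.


Correction factor = 1 - 0.000004 * 2362 = 0.990552
t_corrected = t_sea * factor = 12.73 * 0.990552
t_corrected = 12.6097 s

12.6097 s


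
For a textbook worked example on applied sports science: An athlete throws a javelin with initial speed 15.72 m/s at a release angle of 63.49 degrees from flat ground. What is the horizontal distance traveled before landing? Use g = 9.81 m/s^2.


R = v^2 * sin(2*theta) / g
Convert angle to radians: theta = 63.49 deg = 1.1081 rad
sin(2*theta) = sin(2.2162) = 0.7988
R = 15.72^2 * 0.7988 / 9.81
R = 247.1184 * 0.7988 / 9.81 = 20.1233 m

20.1233 m


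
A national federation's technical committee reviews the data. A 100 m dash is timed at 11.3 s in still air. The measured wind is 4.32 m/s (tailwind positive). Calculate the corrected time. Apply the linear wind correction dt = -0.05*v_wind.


dt = -0.05 * v_wind = -0.05 * 4.32 = -0.216 s
t_corrected = t_still + dt = 11.3 + (-0.216)
t_corrected = 11.084 s

11.084 s


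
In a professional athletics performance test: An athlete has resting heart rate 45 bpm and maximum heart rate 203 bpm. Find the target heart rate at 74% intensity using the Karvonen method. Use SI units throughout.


Target = HRrest + pct*(HRmax - HRrest)
Heart rate reserve = HRmax - HRrest = 203 - 45 = 158 bpm
Fraction = 74% = 0.74
Target = 45 + 0.74 * 158
Target = 45 + 116.92 = 161.92 bpm

161.92 bpm


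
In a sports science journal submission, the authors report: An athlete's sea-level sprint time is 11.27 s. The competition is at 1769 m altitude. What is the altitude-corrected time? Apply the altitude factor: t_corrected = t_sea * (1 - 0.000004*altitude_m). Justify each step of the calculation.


Correction factor = 1 - 0.000004 * 1769 = 0.992924
t_corrected = t_sea * factor = 11.27 * 0.992924
t_corrected = 11.1903 s

11.1903 s


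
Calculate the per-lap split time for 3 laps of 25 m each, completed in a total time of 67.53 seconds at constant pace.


Split time = total_time / n_laps = 67.53 / 3
Split time = 22.51 s per lap

22.51 s


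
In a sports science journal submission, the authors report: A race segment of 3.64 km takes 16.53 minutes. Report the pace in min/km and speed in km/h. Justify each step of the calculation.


Pace = time / distance = 16.53 min / 3.64 km = 4.5412 min/km
Speed = distance / time_in_hours = 3.64 / 0.2755 hr
Speed = 13.2123 km/h

4.5412 min/km, 13.2123 km/h


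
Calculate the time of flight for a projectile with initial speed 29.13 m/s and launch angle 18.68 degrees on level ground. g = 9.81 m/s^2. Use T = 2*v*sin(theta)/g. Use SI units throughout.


T = 2*v*sin(theta)/g
sin(theta) = sin(18.68 deg) = 0.3203
T = 2*29.13*0.3203 / 9.81
T = 18.6596 / 9.81 = 1.9021 s

1.9021 s


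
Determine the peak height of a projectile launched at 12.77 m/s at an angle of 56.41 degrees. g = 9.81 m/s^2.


H = (v*sin(theta))^2 / (2*g)
vy = v*sin(theta) = 12.77 * sin(56.41 deg) = 10.6376 m/s
H = vy^2 / (2*g) = 113.1593 / (2*9.81)
H = 113.1593 / 19.62 = 5.7676 m

5.7676 m


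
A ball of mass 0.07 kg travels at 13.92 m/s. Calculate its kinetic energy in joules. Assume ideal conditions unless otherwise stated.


KE = 0.5 * m * v^2
KE = 0.5 * 0.07 * 13.92^2
KE = 0.5 * 0.07 * 193.7664 = 6.7818 J

6.7818 J


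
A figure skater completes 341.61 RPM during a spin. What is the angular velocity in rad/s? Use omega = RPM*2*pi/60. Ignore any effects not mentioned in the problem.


omega = RPM * 2 * pi / 60
omega = 341.61 * 2 * 3.14159 / 60
omega = 2146.3989 / 60 = 35.7733 rad/s

35.7733 rad/s


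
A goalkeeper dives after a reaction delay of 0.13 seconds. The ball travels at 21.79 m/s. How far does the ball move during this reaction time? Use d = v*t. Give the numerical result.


d = v * t
d = 21.79 * 0.13
d = 2.8327 m

2.8327 m


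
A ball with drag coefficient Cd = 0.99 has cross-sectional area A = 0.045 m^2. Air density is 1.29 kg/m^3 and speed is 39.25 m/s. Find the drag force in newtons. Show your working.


Fd = 0.5 * Cd * rho * A * v^2
Fd = 0.5 * 0.99 * 1.29 * 0.045 * 39.25^2
v^2 = 1540.5625
Fd = 0.5 * 0.99 * 1.29 * 0.045 * 1540.5625 = 44.2677 N

44.2677 N


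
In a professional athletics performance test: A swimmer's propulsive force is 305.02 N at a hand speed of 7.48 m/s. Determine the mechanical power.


P = F * v
P = 305.02 * 7.48
P = 2281.5496 W

2281.5496 W


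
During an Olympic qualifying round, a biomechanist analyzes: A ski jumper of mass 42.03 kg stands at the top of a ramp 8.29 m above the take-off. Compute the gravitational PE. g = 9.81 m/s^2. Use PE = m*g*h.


PE = m * g * h
PE = 42.03 * 9.81 * 8.29
PE = 412.3143 * 8.29 = 3418.0855 J

3418.0855 J


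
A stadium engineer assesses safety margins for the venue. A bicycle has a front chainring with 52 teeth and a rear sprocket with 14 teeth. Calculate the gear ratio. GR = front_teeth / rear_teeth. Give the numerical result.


GR = front_teeth / rear_teeth
GR = 52 / 14
GR = 3.7143

3.7143


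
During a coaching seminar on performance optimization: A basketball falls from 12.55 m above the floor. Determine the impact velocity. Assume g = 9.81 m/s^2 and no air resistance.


v = sqrt(2 * g * h)
v = sqrt(2 * 9.81 * 12.55)
v = sqrt(246.231) = 15.6917 m/s

15.6917 m/s


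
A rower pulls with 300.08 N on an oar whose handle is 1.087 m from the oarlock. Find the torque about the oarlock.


tau = F * d
tau = 300.08 * 1.087
tau = 326.187 N*m

326.187 N*m


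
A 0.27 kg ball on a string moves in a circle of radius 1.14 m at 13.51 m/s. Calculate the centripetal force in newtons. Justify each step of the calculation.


Fc = m * v^2 / r
v^2 = 13.51^2 = 182.5201
Fc = 0.27 * 182.5201 / 1.14
Fc = 49.2804 / 1.14 = 43.2284 N

43.2284 N


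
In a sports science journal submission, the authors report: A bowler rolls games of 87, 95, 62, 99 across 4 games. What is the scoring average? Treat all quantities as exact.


Average = sum / n
Sum = 343
Average = 343 / 4 = 85.75

85.75


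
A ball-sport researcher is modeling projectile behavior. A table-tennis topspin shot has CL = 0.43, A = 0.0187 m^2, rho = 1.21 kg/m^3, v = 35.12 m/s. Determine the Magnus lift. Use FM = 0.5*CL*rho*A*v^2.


FM = 0.5 * CL * rho * A * v^2
FM = 0.5 * 0.43 * 1.21 * 0.0187 * 35.12^2
v^2 = 1233.4144
FM = 0.5 * 0.43 * 1.21 * 0.0187 * 1233.4144 = 6.0003 N

6.0003 N


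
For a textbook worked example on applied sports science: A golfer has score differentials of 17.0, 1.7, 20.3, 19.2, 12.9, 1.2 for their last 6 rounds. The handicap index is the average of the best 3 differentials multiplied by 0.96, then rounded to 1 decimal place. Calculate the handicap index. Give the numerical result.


All differentials: 17.0, 1.7, 20.3, 19.2, 12.9, 1.2
Sorted: 1.2, 1.7, 12.9, 17.0, 19.2, 20.3
Best 3: 1.2, 1.7, 12.9
Average of best = 15.8 / 3 = 5.2667
Raw index = 5.2667 * 0.96 = 5.056
Handicap index = round(5.056, 1) = 5.1

5.1


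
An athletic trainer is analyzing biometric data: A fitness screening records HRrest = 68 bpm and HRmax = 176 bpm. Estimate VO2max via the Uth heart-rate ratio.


VO2max = 15.3 * HRmax / HRrest
VO2max = 15.3 * 176 / 68
VO2max = 2692.8 / 68 = 39.6 mL/kg/min

39.6 mL/kg/min


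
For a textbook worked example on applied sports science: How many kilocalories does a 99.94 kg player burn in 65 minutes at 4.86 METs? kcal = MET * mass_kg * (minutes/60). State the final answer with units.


kcal = MET * mass * time_hr
Convert time: 65 min = 1.0833 hr
kcal = 4.86 * 99.94 * 1.0833
kcal = 526.1841 kcal

526.1841 kcal


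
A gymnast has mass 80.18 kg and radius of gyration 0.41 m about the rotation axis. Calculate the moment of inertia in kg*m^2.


I = m * k^2
I = 80.18 * 0.41^2
I = 80.18 * 0.1681 = 13.4783 kg*m^2

13.4783 kg*m^2


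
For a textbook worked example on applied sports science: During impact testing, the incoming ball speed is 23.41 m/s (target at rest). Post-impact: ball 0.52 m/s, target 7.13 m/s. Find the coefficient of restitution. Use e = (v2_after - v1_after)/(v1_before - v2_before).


e = (v2_after - v1_after) / (v1_before - v2_before)
Numerator = 7.13 - 0.52 = 6.61
Denominator = 23.41 - 0 = 23.41
e = 6.61 / 23.41 = 0.2824

0.2824


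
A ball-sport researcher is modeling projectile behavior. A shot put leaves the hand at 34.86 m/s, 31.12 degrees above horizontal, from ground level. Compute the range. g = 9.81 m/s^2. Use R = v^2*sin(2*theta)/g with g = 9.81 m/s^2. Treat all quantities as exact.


R = v^2 * sin(2*theta) / g
Convert angle to radians: theta = 31.12 deg = 0.5431 rad
sin(2*theta) = sin(1.0863) = 0.8849
R = 34.86^2 * 0.8849 / 9.81
R = 1215.2196 * 0.8849 / 9.81 = 109.6183 m

109.6183 m


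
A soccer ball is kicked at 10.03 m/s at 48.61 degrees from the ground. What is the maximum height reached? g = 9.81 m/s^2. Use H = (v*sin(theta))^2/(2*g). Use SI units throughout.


H = (v*sin(theta))^2 / (2*g)
vy = v*sin(theta) = 10.03 * sin(48.61 deg) = 7.5248 m/s
H = vy^2 / (2*g) = 56.6222 / (2*9.81)
H = 56.6222 / 19.62 = 2.8859 m

2.8859 m


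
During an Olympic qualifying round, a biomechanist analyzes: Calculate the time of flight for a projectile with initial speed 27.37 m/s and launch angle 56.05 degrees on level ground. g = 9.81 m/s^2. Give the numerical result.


T = 2*v*sin(theta)/g
sin(theta) = sin(56.05 deg) = 0.8295
T = 2*27.37*0.8295 / 9.81
T = 45.4082 / 9.81 = 4.6288 s

4.6288 s


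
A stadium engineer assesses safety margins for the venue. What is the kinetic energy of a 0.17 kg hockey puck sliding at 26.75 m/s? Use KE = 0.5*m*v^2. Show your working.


KE = 0.5 * m * v^2
KE = 0.5 * 0.17 * 26.75^2
KE = 0.5 * 0.17 * 715.5625 = 60.8228 J

60.8228 J


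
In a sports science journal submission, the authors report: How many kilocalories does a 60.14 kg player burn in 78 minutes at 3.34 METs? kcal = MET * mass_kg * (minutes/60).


kcal = MET * mass * time_hr
Convert time: 78 min = 1.3 hr
kcal = 3.34 * 60.14 * 1.3
kcal = 261.1279 kcal

261.1279 kcal


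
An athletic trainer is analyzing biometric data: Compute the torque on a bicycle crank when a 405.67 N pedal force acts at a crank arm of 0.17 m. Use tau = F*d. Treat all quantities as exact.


tau = F * d
tau = 405.67 * 0.17
tau = 68.9639 N*m

68.9639 N*m


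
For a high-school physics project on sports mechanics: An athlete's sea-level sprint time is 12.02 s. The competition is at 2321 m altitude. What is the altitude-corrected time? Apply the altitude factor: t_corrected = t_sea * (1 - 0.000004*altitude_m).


Correction factor = 1 - 0.000004 * 2321 = 0.990716
t_corrected = t_sea * factor = 12.02 * 0.990716
t_corrected = 11.9084 s

11.9084 s


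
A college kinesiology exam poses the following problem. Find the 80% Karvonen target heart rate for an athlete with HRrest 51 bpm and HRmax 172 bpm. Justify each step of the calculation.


Target = HRrest + pct*(HRmax - HRrest)
Heart rate reserve = HRmax - HRrest = 172 - 51 = 121 bpm
Fraction = 80% = 0.8
Target = 51 + 0.8 * 121
Target = 51 + 96.8 = 147.8 bpm

147.8 bpm


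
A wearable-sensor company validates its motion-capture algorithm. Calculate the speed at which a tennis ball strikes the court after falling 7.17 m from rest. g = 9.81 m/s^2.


v = sqrt(2 * g * h)
v = sqrt(2 * 9.81 * 7.17)
v = sqrt(140.6754) = 11.8607 m/s

11.8607 m/s


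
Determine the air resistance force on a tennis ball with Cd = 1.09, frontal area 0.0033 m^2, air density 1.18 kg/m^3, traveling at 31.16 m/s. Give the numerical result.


Fd = 0.5 * Cd * rho * A * v^2
Fd = 0.5 * 1.09 * 1.18 * 0.0033 * 31.16^2
v^2 = 970.9456
Fd = 0.5 * 1.09 * 1.18 * 0.0033 * 970.9456 = 2.0606 N

2.0606 N


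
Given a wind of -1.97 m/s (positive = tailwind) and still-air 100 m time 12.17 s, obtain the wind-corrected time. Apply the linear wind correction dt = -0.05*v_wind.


dt = -0.05 * v_wind = -0.05 * -1.97 = 0.0985 s
t_corrected = t_still + dt = 12.17 + (0.0985)
t_corrected = 12.2685 s

12.2685 s


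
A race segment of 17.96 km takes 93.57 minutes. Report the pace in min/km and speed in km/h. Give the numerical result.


Pace = time / distance = 93.57 min / 17.96 km = 5.2099 min/km
Speed = distance / time_in_hours = 17.96 / 1.5595 hr
Speed = 11.5165 km/h

5.2099 min/km, 11.5165 km/h


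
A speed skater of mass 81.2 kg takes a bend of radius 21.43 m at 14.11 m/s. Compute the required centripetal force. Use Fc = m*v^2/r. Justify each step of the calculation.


Fc = m * v^2 / r
v^2 = 14.11^2 = 199.0921
Fc = 81.2 * 199.0921 / 21.43
Fc = 16166.2785 / 21.43 = 754.376 N

754.376 N


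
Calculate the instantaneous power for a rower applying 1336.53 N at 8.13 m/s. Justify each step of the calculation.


P = F * v
P = 1336.53 * 8.13
P = 10865.9889 W

10865.9889 W


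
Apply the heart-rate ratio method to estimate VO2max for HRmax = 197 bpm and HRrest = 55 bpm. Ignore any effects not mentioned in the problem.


VO2max = 15.3 * HRmax / HRrest
VO2max = 15.3 * 197 / 55
VO2max = 3014.1 / 55 = 54.8018 mL/kg/min

54.8018 mL/kg/min


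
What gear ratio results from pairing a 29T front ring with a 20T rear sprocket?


GR = front_teeth / rear_teeth
GR = 29 / 20
GR = 1.45

1.45


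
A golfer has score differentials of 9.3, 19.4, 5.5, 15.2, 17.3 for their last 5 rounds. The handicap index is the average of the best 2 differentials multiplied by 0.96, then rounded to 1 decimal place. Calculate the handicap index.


All differentials: 9.3, 19.4, 5.5, 15.2, 17.3
Sorted: 5.5, 9.3, 15.2, 17.3, 19.4
Best 2: 5.5, 9.3
Average of best = 14.8 / 2 = 7.4
Raw index = 7.4 * 0.96 = 7.104
Handicap index = round(7.104, 1) = 7.1

7.1


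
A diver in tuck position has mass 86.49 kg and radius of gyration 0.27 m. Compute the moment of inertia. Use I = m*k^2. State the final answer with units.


I = m * k^2
I = 86.49 * 0.27^2
I = 86.49 * 0.0729 = 6.3051 kg*m^2

6.3051 kg*m^2


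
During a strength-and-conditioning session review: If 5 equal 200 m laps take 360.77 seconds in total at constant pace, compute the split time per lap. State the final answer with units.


Split time = total_time / n_laps = 360.77 / 5
Split time = 72.154 s per lap

72.154 s


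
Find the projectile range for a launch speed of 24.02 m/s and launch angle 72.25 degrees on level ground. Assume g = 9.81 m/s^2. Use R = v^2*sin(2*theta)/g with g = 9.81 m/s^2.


R = v^2 * sin(2*theta) / g
Convert angle to radians: theta = 72.25 deg = 1.261 rad
sin(2*theta) = sin(2.522) = 0.5807
R = 24.02^2 * 0.5807 / 9.81
R = 576.9604 * 0.5807 / 9.81 = 34.1532 m

34.1532 m


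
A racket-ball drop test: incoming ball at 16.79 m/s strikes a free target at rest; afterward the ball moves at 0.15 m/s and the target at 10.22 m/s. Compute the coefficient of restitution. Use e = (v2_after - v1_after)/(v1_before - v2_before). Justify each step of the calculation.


e = (v2_after - v1_after) / (v1_before - v2_before)
Numerator = 10.22 - 0.15 = 10.07
Denominator = 16.79 - 0 = 16.79
e = 10.07 / 16.79 = 0.5998

0.5998


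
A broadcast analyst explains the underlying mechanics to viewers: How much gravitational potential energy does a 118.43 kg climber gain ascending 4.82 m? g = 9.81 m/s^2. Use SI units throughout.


PE = m * g * h
PE = 118.43 * 9.81 * 4.82
PE = 1161.7983 * 4.82 = 5599.8678 J

5599.8678 J


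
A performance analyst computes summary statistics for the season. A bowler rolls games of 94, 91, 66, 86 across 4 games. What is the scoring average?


Average = sum / n
Sum = 337
Average = 337 / 4 = 84.25

84.25


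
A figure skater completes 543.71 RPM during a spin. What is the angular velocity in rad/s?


omega = RPM * 2 * pi / 60
omega = 543.71 * 2 * 3.14159 / 60
omega = 3416.2307 / 60 = 56.9372 rad/s

56.9372 rad/s


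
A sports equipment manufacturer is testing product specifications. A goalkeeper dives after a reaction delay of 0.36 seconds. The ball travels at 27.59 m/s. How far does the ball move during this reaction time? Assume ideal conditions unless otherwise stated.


d = v * t
d = 27.59 * 0.36
d = 9.9324 m

9.9324 m


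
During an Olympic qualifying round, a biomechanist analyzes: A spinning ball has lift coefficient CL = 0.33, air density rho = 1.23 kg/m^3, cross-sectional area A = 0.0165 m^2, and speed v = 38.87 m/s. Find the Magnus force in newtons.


FM = 0.5 * CL * rho * A * v^2
FM = 0.5 * 0.33 * 1.23 * 0.0165 * 38.87^2
v^2 = 1510.8769
FM = 0.5 * 0.33 * 1.23 * 0.0165 * 1510.8769 = 5.0594 N

5.0594 N


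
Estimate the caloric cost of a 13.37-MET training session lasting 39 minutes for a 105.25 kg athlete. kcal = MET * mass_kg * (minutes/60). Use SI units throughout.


kcal = MET * mass * time_hr
Convert time: 39 min = 0.65 hr
kcal = 13.37 * 105.25 * 0.65
kcal = 914.6751 kcal

914.6751 kcal


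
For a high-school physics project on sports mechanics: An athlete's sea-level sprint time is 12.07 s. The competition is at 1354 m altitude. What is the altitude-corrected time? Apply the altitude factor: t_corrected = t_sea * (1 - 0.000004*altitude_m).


Correction factor = 1 - 0.000004 * 1354 = 0.994584
t_corrected = t_sea * factor = 12.07 * 0.994584
t_corrected = 12.0046 s

12.0046 s


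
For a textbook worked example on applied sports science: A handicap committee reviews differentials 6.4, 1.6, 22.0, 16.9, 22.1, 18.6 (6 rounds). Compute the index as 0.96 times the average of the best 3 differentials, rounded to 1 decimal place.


All differentials: 6.4, 1.6, 22.0, 16.9, 22.1, 18.6
Sorted: 1.6, 6.4, 16.9, 18.6, 22.0, 22.1
Best 3: 1.6, 6.4, 16.9
Average of best = 24.9 / 3 = 8.3
Raw index = 8.3 * 0.96 = 7.968
Handicap index = round(7.968, 1) = 8.0

8.0


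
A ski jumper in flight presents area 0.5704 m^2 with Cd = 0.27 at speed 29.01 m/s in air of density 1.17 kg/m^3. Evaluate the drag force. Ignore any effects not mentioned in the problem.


Fd = 0.5 * Cd * rho * A * v^2
Fd = 0.5 * 0.27 * 1.17 * 0.5704 * 29.01^2
v^2 = 841.5801
Fd = 0.5 * 0.27 * 1.17 * 0.5704 * 841.5801 = 75.8219 N

75.8219 N


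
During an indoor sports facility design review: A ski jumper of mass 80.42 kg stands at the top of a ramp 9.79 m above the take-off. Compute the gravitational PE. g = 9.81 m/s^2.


PE = m * g * h
PE = 80.42 * 9.81 * 9.79
PE = 788.9202 * 9.79 = 7723.5288 J

7723.5288 J


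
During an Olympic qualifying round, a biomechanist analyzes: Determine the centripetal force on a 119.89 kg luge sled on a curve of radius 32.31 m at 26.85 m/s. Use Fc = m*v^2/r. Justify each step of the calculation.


Fc = m * v^2 / r
v^2 = 26.85^2 = 720.9225
Fc = 119.89 * 720.9225 / 32.31
Fc = 86431.3985 / 32.31 = 2675.0665 N

2675.0665 N


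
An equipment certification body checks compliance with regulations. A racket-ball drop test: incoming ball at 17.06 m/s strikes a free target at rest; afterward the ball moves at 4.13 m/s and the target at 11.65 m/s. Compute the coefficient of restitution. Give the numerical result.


e = (v2_after - v1_after) / (v1_before - v2_before)
Numerator = 11.65 - 4.13 = 7.52
Denominator = 17.06 - 0 = 17.06
e = 7.52 / 17.06 = 0.4408

0.4408


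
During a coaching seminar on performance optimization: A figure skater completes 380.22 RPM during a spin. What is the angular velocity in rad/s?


omega = RPM * 2 * pi / 60
omega = 380.22 * 2 * 3.14159 / 60
omega = 2388.9927 / 60 = 39.8165 rad/s

39.8165 rad/s


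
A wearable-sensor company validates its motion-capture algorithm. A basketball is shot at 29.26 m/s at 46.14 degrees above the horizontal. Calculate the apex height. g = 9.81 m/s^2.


H = (v*sin(theta))^2 / (2*g)
vy = v*sin(theta) = 29.26 * sin(46.14 deg) = 21.0975 m/s
H = vy^2 / (2*g) = 445.1039 / (2*9.81)
H = 445.1039 / 19.62 = 22.6862 m

22.6862 m


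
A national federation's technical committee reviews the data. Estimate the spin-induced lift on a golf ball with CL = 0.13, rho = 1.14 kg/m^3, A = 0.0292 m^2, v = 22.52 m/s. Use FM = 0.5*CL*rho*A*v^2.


FM = 0.5 * CL * rho * A * v^2
FM = 0.5 * 0.13 * 1.14 * 0.0292 * 22.52^2
v^2 = 507.1504
FM = 0.5 * 0.13 * 1.14 * 0.0292 * 507.1504 = 1.0973 N

1.0973 N


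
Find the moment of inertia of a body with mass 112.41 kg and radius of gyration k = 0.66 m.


I = m * k^2
I = 112.41 * 0.66^2
I = 112.41 * 0.4356 = 48.9658 kg*m^2

48.9658 kg*m^2


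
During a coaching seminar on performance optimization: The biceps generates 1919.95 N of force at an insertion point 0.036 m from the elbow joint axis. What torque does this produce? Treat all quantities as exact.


tau = F * d
tau = 1919.95 * 0.036
tau = 69.1182 N*m

69.1182 N*m


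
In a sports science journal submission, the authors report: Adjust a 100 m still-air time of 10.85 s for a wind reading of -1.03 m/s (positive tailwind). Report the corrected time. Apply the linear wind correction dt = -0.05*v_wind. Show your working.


dt = -0.05 * v_wind = -0.05 * -1.03 = 0.0515 s
t_corrected = t_still + dt = 10.85 + (0.0515)
t_corrected = 10.9015 s

10.9015 s
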